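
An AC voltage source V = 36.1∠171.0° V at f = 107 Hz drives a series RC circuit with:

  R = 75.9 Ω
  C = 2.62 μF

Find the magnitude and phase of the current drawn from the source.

Step 1 — Angular frequency: ω = 2π·f = 2π·107 = 672.3 rad/s.
Step 2 — Component impedances:
  R: Z = R = 75.9 Ω
  C: Z = 1/(jωC) = -j/(ω·C) = 0 - j567.7 Ω
Step 3 — Series combination: Z_total = R + C = 75.9 - j567.7 Ω = 572.8∠-82.4° Ω.
Step 4 — Source phasor: V = 36.1∠171.0° V = -35.66 + j5.647 V.
Step 5 — Ohm's law: I = V / Z_total = (-35.66 + j5.647) / (75.9 - j567.7) = -0.01802 - j0.0604 A.
Step 6 — Convert to polar: |I| = 0.06303 A, ∠I = -106.6°.

I = 0.06303∠-106.6° A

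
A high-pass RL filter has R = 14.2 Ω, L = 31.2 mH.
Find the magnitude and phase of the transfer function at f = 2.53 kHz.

Step 1 — Angular frequency: ω = 2π·2530 = 1.59e+04 rad/s.
Step 2 — Transfer function: H(jω) = jωL/(R + jωL).
Step 3 — Numerator jωL = j·496; denominator R + jωL = 14.2 + j496.
Step 4 — H = 0.9992 + j0.02861.
Step 5 — Magnitude: |H| = 0.9996 (-0.0 dB); phase: φ = 1.6°.

|H| = 0.9996 (-0.0 dB), φ = 1.6°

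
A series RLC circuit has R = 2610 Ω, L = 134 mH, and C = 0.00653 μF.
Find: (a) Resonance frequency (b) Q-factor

Step 1 — Resonance condition Im(Z)=0 gives ω₀ = 1/√(LC).
Step 2 — ω₀ = 1/√(0.134·6.53e-09) = 3.381e+04 rad/s.
Step 3 — f₀ = ω₀/(2π) = 5380 Hz.
Step 4 — Series Q: Q = ω₀L/R = 3.381e+04·0.134/2610 = 1.736.

(a) f₀ = 5380 Hz  (b) Q = 1.736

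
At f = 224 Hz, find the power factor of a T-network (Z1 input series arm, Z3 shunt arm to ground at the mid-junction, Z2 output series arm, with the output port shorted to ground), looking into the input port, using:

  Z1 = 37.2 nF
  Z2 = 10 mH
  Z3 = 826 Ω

Step 1 — Angular frequency: ω = 2π·f = 2π·224 = 1407 rad/s.
Step 2 — Component impedances:
  Z1: Z = 1/(jωC) = -j/(ω·C) = 0 - j1.91e+04 Ω
  Z2: Z = jωL = j·1407·0.01 = 0 + j14.07 Ω
  Z3: Z = R = 826 Ω
Step 3 — With the output port shorted to ground, the output series arm Z2 runs from the junction to ground; the shunt arm Z3 also runs from the junction to ground. They appear in parallel: Z3 || Z2 = 0.2397 + j14.07 Ω.
Step 4 — Series with input arm Z1: Z_in = Z1 + (Z3 || Z2) = 0.2397 - j1.909e+04 Ω = 1.909e+04∠-90.0° Ω.
Step 5 — Power factor: PF = cos(φ) = Re(Z)/|Z| = 0.2397/1.909e+04 = 1.256e-05.
Step 6 — Type: Im(Z) = -1.909e+04 ⇒ leading (phase φ = -90.0°).

PF = 1.256e-05 (leading, φ = -90.0°)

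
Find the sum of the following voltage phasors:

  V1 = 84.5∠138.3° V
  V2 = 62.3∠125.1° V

Step 1 — Convert each phasor to rectangular form:
  V1 = 84.5·(cos(138.3°) + j·sin(138.3°)) = -63.09 + j56.21 V
  V2 = 62.3·(cos(125.1°) + j·sin(125.1°)) = -35.82 + j50.97 V
Step 2 — Sum components: V_total = -98.91 + j107.2 V.
Step 3 — Convert to polar: |V_total| = 145.8 V, ∠V_total = 132.7°.

V_total = 145.8∠132.7° V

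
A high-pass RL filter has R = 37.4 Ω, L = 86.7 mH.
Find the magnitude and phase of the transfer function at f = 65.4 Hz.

Step 1 — Angular frequency: ω = 2π·65.4 = 410.9 rad/s.
Step 2 — Transfer function: H(jω) = jωL/(R + jωL).
Step 3 — Numerator jωL = j·35.63; denominator R + jωL = 37.4 + j35.63.
Step 4 — H = 0.4757 + j0.4994.
Step 5 — Magnitude: |H| = 0.6897 (-3.2 dB); phase: φ = 46.4°.

|H| = 0.6897 (-3.2 dB), φ = 46.4°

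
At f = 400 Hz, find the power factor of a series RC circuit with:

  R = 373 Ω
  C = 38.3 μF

Step 1 — Angular frequency: ω = 2π·f = 2π·400 = 2513 rad/s.
Step 2 — Component impedances:
  R: Z = R = 373 Ω
  C: Z = 1/(jωC) = -j/(ω·C) = 0 - j10.39 Ω
Step 3 — Series combination: Z_total = R + C = 373 - j10.39 Ω = 373.1∠-1.6° Ω.
Step 4 — Power factor: PF = cos(φ) = Re(Z)/|Z| = 373/373.14 = 0.9996.
Step 5 — Type: Im(Z) = -10.39 ⇒ leading (phase φ = -1.6°).

PF = 0.9996 (leading, φ = -1.6°)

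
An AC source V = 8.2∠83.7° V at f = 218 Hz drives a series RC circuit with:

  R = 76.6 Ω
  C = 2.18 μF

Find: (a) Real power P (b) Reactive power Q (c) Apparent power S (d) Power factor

Step 1 — Angular frequency: ω = 2π·f = 2π·218 = 1370 rad/s.
Step 2 — Component impedances:
  R: Z = R = 76.6 Ω
  C: Z = 1/(jωC) = -j/(ω·C) = 0 - j334.9 Ω
Step 3 — Series combination: Z_total = R + C = 76.6 - j334.9 Ω = 343.5∠-77.1° Ω.
Step 4 — Source phasor: V = 8.2∠83.7° V = 0.8998 + j8.15 V.
Step 5 — Current: I = V / Z = -0.02254 + j0.007843 A = 0.02387∠160.8° A.
Step 6 — Complex power: S = V·I* = 0.04364 - j0.1908 VA.
Step 7 — Real power: P = Re(S) = 0.04364 W.
Step 8 — Reactive power: Q = Im(S) = -0.1908 VAR.
Step 9 — Apparent power: |S| = 0.1957 VA.
Step 10 — Power factor: PF = P/|S| = 0.223 (leading).

(a) P = 0.04364 W  (b) Q = -0.1908 VAR  (c) S = 0.1957 VA  (d) PF = 0.223 (leading)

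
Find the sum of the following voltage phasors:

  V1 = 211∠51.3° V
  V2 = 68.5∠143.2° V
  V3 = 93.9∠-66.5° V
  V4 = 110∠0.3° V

Step 1 — Convert each phasor to rectangular form:
  V1 = 211·(cos(51.3°) + j·sin(51.3°)) = 131.9 + j164.7 V
  V2 = 68.5·(cos(143.2°) + j·sin(143.2°)) = -54.85 + j41.03 V
  V3 = 93.9·(cos(-66.5°) + j·sin(-66.5°)) = 37.44 - j86.11 V
  V4 = 110·(cos(0.3°) + j·sin(0.3°)) = 110 + j0.576 V
Step 2 — Sum components: V_total = 224.5 + j120.2 V.
Step 3 — Convert to polar: |V_total| = 254.7 V, ∠V_total = 28.2°.

V_total = 254.7∠28.2° V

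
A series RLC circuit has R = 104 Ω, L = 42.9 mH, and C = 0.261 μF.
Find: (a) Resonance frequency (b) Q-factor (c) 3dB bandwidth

Step 1 — Resonance: ω₀ = 1/√(LC) = 1/√(0.0429·2.61e-07) = 9450 rad/s.
Step 2 — f₀ = ω₀/(2π) = 1504 Hz.
Step 3 — Series Q: Q = ω₀L/R = 9450·0.0429/104 = 3.898.
Step 4 — Bandwidth: Δω = ω₀/Q = 2424 rad/s; BW = Δω/(2π) = 385.8 Hz.

(a) f₀ = 1504 Hz  (b) Q = 3.898  (c) BW = 385.8 Hz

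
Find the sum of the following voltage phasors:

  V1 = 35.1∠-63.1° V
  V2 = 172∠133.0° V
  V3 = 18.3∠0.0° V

Step 1 — Convert each phasor to rectangular form:
  V1 = 35.1·(cos(-63.1°) + j·sin(-63.1°)) = 15.88 - j31.3 V
  V2 = 172·(cos(133.0°) + j·sin(133.0°)) = -117.3 + j125.8 V
  V3 = 18.3·(cos(0.0°) + j·sin(0.0°)) = 18.3 V
Step 2 — Sum components: V_total = -83.12 + j94.49 V.
Step 3 — Convert to polar: |V_total| = 125.8 V, ∠V_total = 131.3°.

V_total = 125.8∠131.3° V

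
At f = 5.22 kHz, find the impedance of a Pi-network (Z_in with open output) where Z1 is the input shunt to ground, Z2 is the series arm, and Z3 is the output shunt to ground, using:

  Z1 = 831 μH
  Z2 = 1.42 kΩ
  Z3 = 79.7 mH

Step 1 — Angular frequency: ω = 2π·f = 2π·5220 = 3.28e+04 rad/s.
Step 2 — Component impedances:
  Z1: Z = jωL = j·3.28e+04·0.000831 = 0 + j27.26 Ω
  Z2: Z = R = 1420 Ω
  Z3: Z = jωL = j·3.28e+04·0.0797 = 0 + j2614 Ω
Step 3 — With open output, the series arm Z2 and the output shunt Z3 appear in series to ground: Z2 + Z3 = 1420 + j2614 Ω.
Step 4 — Parallel with input shunt Z1: Z_in = Z1 || (Z2 + Z3) = 0.1173 + j27.04 Ω = 27.04∠89.8° Ω.

Z = 0.1173 + j27.04 Ω = 27.04∠89.8° Ω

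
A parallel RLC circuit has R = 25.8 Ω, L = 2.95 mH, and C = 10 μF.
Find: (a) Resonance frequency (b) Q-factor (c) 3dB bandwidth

Step 1 — Resonance: ω₀ = 1/√(LC) = 1/√(0.00295·1e-05) = 5822 rad/s.
Step 2 — f₀ = ω₀/(2π) = 926.6 Hz.
Step 3 — Parallel Q: Q = R/(ω₀L) = 25.8/(5822·0.00295) = 1.502.
Step 4 — Bandwidth: Δω = ω₀/Q = 3876 rad/s; BW = Δω/(2π) = 616.9 Hz.

(a) f₀ = 926.6 Hz  (b) Q = 1.502  (c) BW = 616.9 Hz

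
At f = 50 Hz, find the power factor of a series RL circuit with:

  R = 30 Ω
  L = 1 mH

Step 1 — Angular frequency: ω = 2π·f = 2π·50 = 314.2 rad/s.
Step 2 — Component impedances:
  R: Z = R = 30 Ω
  L: Z = jωL = j·314.2·0.001 = 0 + j0.3142 Ω
Step 3 — Series combination: Z_total = R + L = 30 + j0.3142 Ω = 30∠0.6° Ω.
Step 4 — Power factor: PF = cos(φ) = Re(Z)/|Z| = 30/30.002 = 0.9999.
Step 5 — Type: Im(Z) = 0.3142 ⇒ lagging (phase φ = 0.6°).

PF = 0.9999 (lagging, φ = 0.6°)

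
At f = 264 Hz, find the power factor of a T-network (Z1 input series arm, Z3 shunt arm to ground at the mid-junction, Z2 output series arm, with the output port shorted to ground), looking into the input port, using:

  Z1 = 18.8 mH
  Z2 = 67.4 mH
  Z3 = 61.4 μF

Step 1 — Angular frequency: ω = 2π·f = 2π·264 = 1659 rad/s.
Step 2 — Component impedances:
  Z1: Z = jωL = j·1659·0.0188 = 0 + j31.18 Ω
  Z2: Z = jωL = j·1659·0.0674 = 0 + j111.8 Ω
  Z3: Z = 1/(jωC) = -j/(ω·C) = 0 - j9.819 Ω
Step 3 — With the output port shorted to ground, the output series arm Z2 runs from the junction to ground; the shunt arm Z3 also runs from the junction to ground. They appear in parallel: Z3 || Z2 = 0 - j10.76 Ω.
Step 4 — Series with input arm Z1: Z_in = Z1 + (Z3 || Z2) = 0 + j20.42 Ω = 20.42∠90.0° Ω.
Step 5 — Power factor: PF = cos(φ) = Re(Z)/|Z| = 0/20.42 = 0.
Step 6 — Type: Im(Z) = 20.42 ⇒ lagging (phase φ = 90.0°).

PF = 0 (lagging, φ = 90.0°)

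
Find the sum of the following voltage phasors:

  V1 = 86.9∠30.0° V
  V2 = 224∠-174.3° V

Step 1 — Convert each phasor to rectangular form:
  V1 = 86.9·(cos(30.0°) + j·sin(30.0°)) = 75.26 + j43.45 V
  V2 = 224·(cos(-174.3°) + j·sin(-174.3°)) = -222.9 - j22.25 V
Step 2 — Sum components: V_total = -147.6 + j21.2 V.
Step 3 — Convert to polar: |V_total| = 149.1 V, ∠V_total = 171.8°.

V_total = 149.1∠171.8° V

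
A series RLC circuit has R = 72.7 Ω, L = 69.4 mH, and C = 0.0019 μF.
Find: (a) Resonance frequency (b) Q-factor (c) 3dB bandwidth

Step 1 — Resonance condition Im(Z)=0 gives ω₀ = 1/√(LC).
Step 2 — ω₀ = 1/√(0.0694·1.9e-09) = 8.709e+04 rad/s.
Step 3 — f₀ = ω₀/(2π) = 1.386e+04 Hz.
Step 4 — Series Q: Q = ω₀L/R = 8.709e+04·0.0694/72.7 = 83.13.
Step 5 — 3dB bandwidth: Δω = ω₀/Q = 1048 rad/s; BW = Δω/(2π) = 166.7 Hz.

(a) f₀ = 1.386e+04 Hz  (b) Q = 83.13  (c) BW = 166.7 Hz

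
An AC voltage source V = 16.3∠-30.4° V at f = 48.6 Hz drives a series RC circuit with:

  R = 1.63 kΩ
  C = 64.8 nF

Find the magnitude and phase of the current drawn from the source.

Step 1 — Angular frequency: ω = 2π·f = 2π·48.6 = 305.4 rad/s.
Step 2 — Component impedances:
  R: Z = R = 1630 Ω
  C: Z = 1/(jωC) = -j/(ω·C) = 0 - j5.054e+04 Ω
Step 3 — Series combination: Z_total = R + C = 1630 - j5.054e+04 Ω = 5.056e+04∠-88.2° Ω.
Step 4 — Source phasor: V = 16.3∠-30.4° V = 14.06 - j8.248 V.
Step 5 — Ohm's law: I = V / Z_total = (14.06 - j8.248) / (1630 - j5.054e+04) = 0.000172 + j0.0002726 A.
Step 6 — Convert to polar: |I| = 0.0003224 A, ∠I = 57.8°.

I = 0.0003224∠57.8° A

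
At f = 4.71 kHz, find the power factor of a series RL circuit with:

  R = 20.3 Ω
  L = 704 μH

Step 1 — Angular frequency: ω = 2π·f = 2π·4710 = 2.959e+04 rad/s.
Step 2 — Component impedances:
  R: Z = R = 20.3 Ω
  L: Z = jωL = j·2.959e+04·0.000704 = 0 + j20.83 Ω
Step 3 — Series combination: Z_total = R + L = 20.3 + j20.83 Ω = 29.09∠45.7° Ω.
Step 4 — Power factor: PF = cos(φ) = Re(Z)/|Z| = 20.3/29.089 = 0.6979.
Step 5 — Type: Im(Z) = 20.83 ⇒ lagging (phase φ = 45.7°).

PF = 0.6979 (lagging, φ = 45.7°)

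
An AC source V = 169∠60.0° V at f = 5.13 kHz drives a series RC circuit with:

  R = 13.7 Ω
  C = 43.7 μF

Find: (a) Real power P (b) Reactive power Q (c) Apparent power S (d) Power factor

Step 1 — Angular frequency: ω = 2π·f = 2π·5130 = 3.223e+04 rad/s.
Step 2 — Component impedances:
  R: Z = R = 13.7 Ω
  C: Z = 1/(jωC) = -j/(ω·C) = 0 - j0.7099 Ω
Step 3 — Series combination: Z_total = R + C = 13.7 - j0.7099 Ω = 13.72∠-3.0° Ω.
Step 4 — Source phasor: V = 169∠60.0° V = 84.5 + j146.4 V.
Step 5 — Current: I = V / Z = 5.599 + j10.97 A = 12.32∠63.0° A.
Step 6 — Complex power: S = V·I* = 2079 - j107.7 VA.
Step 7 — Real power: P = Re(S) = 2079 W.
Step 8 — Reactive power: Q = Im(S) = -107.7 VAR.
Step 9 — Apparent power: |S| = 2082 VA.
Step 10 — Power factor: PF = P/|S| = 0.9987 (leading).

(a) P = 2079 W  (b) Q = -107.7 VAR  (c) S = 2082 VA  (d) PF = 0.9987 (leading)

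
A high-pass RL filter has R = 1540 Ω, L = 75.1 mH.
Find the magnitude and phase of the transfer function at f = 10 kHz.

Step 1 — Angular frequency: ω = 2π·1e+04 = 6.283e+04 rad/s.
Step 2 — Transfer function: H(jω) = jωL/(R + jωL).
Step 3 — Numerator jωL = j·4719; denominator R + jωL = 1540 + j4719.
Step 4 — H = 0.9037 + j0.2949.
Step 5 — Magnitude: |H| = 0.9507 (-0.4 dB); phase: φ = 18.1°.

|H| = 0.9507 (-0.4 dB), φ = 18.1°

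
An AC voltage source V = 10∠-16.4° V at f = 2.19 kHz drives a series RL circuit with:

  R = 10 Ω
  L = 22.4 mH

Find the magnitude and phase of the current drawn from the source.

Step 1 — Angular frequency: ω = 2π·f = 2π·2190 = 1.376e+04 rad/s.
Step 2 — Component impedances:
  R: Z = R = 10 Ω
  L: Z = jωL = j·1.376e+04·0.0224 = 0 + j308.2 Ω
Step 3 — Series combination: Z_total = R + L = 10 + j308.2 Ω = 308.4∠88.1° Ω.
Step 4 — Source phasor: V = 10∠-16.4° V = 9.593 - j2.823 V.
Step 5 — Ohm's law: I = V / Z_total = (9.593 - j2.823) / (10 + j308.2) = -0.008142 - j0.03139 A.
Step 6 — Convert to polar: |I| = 0.03243 A, ∠I = -104.5°.

I = 0.03243∠-104.5° A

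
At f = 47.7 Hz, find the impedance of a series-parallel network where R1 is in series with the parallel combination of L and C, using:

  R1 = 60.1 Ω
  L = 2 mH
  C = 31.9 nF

Step 1 — Angular frequency: ω = 2π·f = 2π·47.7 = 299.7 rad/s.
Step 2 — Component impedances:
  R1: Z = R = 60.1 Ω
  L: Z = jωL = j·299.7·0.002 = 0 + j0.5994 Ω
  C: Z = 1/(jωC) = -j/(ω·C) = 0 - j1.046e+05 Ω
Step 3 — Parallel branch: L || C = 1/(1/L + 1/C) = 0 + j0.5994 Ω.
Step 4 — Series with R1: Z_total = R1 + (L || C) = 60.1 + j0.5994 Ω = 60.1∠0.6° Ω.

Z = 60.1 + j0.5994 Ω = 60.1∠0.6° Ω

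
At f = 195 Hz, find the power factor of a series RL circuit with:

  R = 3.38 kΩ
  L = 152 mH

Step 1 — Angular frequency: ω = 2π·f = 2π·195 = 1225 rad/s.
Step 2 — Component impedances:
  R: Z = R = 3380 Ω
  L: Z = jωL = j·1225·0.152 = 0 + j186.2 Ω
Step 3 — Series combination: Z_total = R + L = 3380 + j186.2 Ω = 3385∠3.2° Ω.
Step 4 — Power factor: PF = cos(φ) = Re(Z)/|Z| = 3380/3385 = 0.9985.
Step 5 — Type: Im(Z) = 186.2 ⇒ lagging (phase φ = 3.2°).

PF = 0.9985 (lagging, φ = 3.2°)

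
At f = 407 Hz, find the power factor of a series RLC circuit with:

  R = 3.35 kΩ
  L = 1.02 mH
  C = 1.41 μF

Step 1 — Angular frequency: ω = 2π·f = 2π·407 = 2557 rad/s.
Step 2 — Component impedances:
  R: Z = R = 3350 Ω
  L: Z = jωL = j·2557·0.00102 = 0 + j2.608 Ω
  C: Z = 1/(jωC) = -j/(ω·C) = 0 - j277.3 Ω
Step 3 — Series combination: Z_total = R + L + C = 3350 - j274.7 Ω = 3361∠-4.7° Ω.
Step 4 — Power factor: PF = cos(φ) = Re(Z)/|Z| = 3350/3361 = 0.9967.
Step 5 — Type: Im(Z) = -274.7 ⇒ leading (phase φ = -4.7°).

PF = 0.9967 (leading, φ = -4.7°)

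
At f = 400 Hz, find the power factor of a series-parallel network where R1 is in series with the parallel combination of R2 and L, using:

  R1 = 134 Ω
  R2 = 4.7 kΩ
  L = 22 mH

Step 1 — Angular frequency: ω = 2π·f = 2π·400 = 2513 rad/s.
Step 2 — Component impedances:
  R1: Z = R = 134 Ω
  R2: Z = R = 4700 Ω
  L: Z = jωL = j·2513·0.022 = 0 + j55.29 Ω
Step 3 — Parallel branch: R2 || L = 1/(1/R2 + 1/L) = 0.6504 + j55.28 Ω.
Step 4 — Series with R1: Z_total = R1 + (R2 || L) = 134.7 + j55.28 Ω = 145.6∠22.3° Ω.
Step 5 — Power factor: PF = cos(φ) = Re(Z)/|Z| = 134.7/145.6 = 0.9251.
Step 6 — Type: Im(Z) = 55.28 ⇒ lagging (phase φ = 22.3°).

PF = 0.9251 (lagging, φ = 22.3°)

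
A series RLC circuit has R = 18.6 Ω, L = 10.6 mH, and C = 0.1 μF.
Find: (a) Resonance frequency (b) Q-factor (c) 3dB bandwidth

Step 1 — Resonance condition Im(Z)=0 gives ω₀ = 1/√(LC).
Step 2 — ω₀ = 1/√(0.0106·1e-07) = 3.071e+04 rad/s.
Step 3 — f₀ = ω₀/(2π) = 4888 Hz.
Step 4 — Series Q: Q = ω₀L/R = 3.071e+04·0.0106/18.6 = 17.5.
Step 5 — 3dB bandwidth: Δω = ω₀/Q = 1755 rad/s; BW = Δω/(2π) = 279.3 Hz.

(a) f₀ = 4888 Hz  (b) Q = 17.5  (c) BW = 279.3 Hz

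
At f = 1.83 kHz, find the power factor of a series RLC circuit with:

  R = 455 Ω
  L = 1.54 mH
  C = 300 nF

Step 1 — Angular frequency: ω = 2π·f = 2π·1830 = 1.15e+04 rad/s.
Step 2 — Component impedances:
  R: Z = R = 455 Ω
  L: Z = jωL = j·1.15e+04·0.00154 = 0 + j17.71 Ω
  C: Z = 1/(jωC) = -j/(ω·C) = 0 - j289.9 Ω
Step 3 — Series combination: Z_total = R + L + C = 455 - j272.2 Ω = 530.2∠-30.9° Ω.
Step 4 — Power factor: PF = cos(φ) = Re(Z)/|Z| = 455/530.2 = 0.8582.
Step 5 — Type: Im(Z) = -272.2 ⇒ leading (phase φ = -30.9°).

PF = 0.8582 (leading, φ = -30.9°)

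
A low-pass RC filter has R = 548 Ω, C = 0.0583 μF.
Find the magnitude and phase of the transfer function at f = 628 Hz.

Step 1 — Angular frequency: ω = 2π·628 = 3946 rad/s.
Step 2 — Transfer function: H(jω) = 1/(1 + jωRC).
Step 3 — Denominator: 1 + jωRC = 1 + j·3946·548·5.83e-08 = 1 + j0.1261.
Step 4 — H = 0.9844 - j0.1241.
Step 5 — Magnitude: |H| = 0.9921 (-0.1 dB); phase: φ = -7.2°.

|H| = 0.9921 (-0.1 dB), φ = -7.2°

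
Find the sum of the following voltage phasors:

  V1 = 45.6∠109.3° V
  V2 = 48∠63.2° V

Step 1 — Convert each phasor to rectangular form:
  V1 = 45.6·(cos(109.3°) + j·sin(109.3°)) = -15.07 + j43.04 V
  V2 = 48·(cos(63.2°) + j·sin(63.2°)) = 21.64 + j42.84 V
Step 2 — Sum components: V_total = 6.571 + j85.88 V.
Step 3 — Convert to polar: |V_total| = 86.13 V, ∠V_total = 85.6°.

V_total = 86.13∠85.6° V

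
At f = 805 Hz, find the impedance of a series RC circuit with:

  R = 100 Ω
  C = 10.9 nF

Step 1 — Angular frequency: ω = 2π·f = 2π·805 = 5058 rad/s.
Step 2 — Component impedances:
  R: Z = R = 100 Ω
  C: Z = 1/(jωC) = -j/(ω·C) = 0 - j1.814e+04 Ω
Step 3 — Series combination: Z_total = R + C = 100 - j1.814e+04 Ω = 1.814e+04∠-89.7° Ω.

Z = 100 - j1.814e+04 Ω = 1.814e+04∠-89.7° Ω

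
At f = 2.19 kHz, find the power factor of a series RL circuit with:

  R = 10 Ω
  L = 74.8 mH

Step 1 — Angular frequency: ω = 2π·f = 2π·2190 = 1.376e+04 rad/s.
Step 2 — Component impedances:
  R: Z = R = 10 Ω
  L: Z = jωL = j·1.376e+04·0.0748 = 0 + j1029 Ω
Step 3 — Series combination: Z_total = R + L = 10 + j1029 Ω = 1029∠89.4° Ω.
Step 4 — Power factor: PF = cos(φ) = Re(Z)/|Z| = 10/1029.3 = 0.009715.
Step 5 — Type: Im(Z) = 1029 ⇒ lagging (phase φ = 89.4°).

PF = 0.009715 (lagging, φ = 89.4°)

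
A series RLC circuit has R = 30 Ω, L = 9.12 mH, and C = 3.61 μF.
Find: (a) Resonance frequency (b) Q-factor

Step 1 — Resonance condition Im(Z)=0 gives ω₀ = 1/√(LC).
Step 2 — ω₀ = 1/√(0.00912·3.61e-06) = 5511 rad/s.
Step 3 — f₀ = ω₀/(2π) = 877.1 Hz.
Step 4 — Series Q: Q = ω₀L/R = 5511·0.00912/30 = 1.675.

(a) f₀ = 877.1 Hz  (b) Q = 1.675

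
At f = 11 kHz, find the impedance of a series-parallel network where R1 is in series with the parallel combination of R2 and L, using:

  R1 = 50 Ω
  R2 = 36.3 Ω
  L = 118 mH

Step 1 — Angular frequency: ω = 2π·f = 2π·1.1e+04 = 6.912e+04 rad/s.
Step 2 — Component impedances:
  R1: Z = R = 50 Ω
  R2: Z = R = 36.3 Ω
  L: Z = jωL = j·6.912e+04·0.118 = 0 + j8156 Ω
Step 3 — Parallel branch: R2 || L = 1/(1/R2 + 1/L) = 36.3 + j0.1616 Ω.
Step 4 — Series with R1: Z_total = R1 + (R2 || L) = 86.3 + j0.1616 Ω = 86.3∠0.1° Ω.

Z = 86.3 + j0.1616 Ω = 86.3∠0.1° Ω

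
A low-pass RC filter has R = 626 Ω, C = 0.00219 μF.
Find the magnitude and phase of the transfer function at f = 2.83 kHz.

Step 1 — Angular frequency: ω = 2π·2830 = 1.778e+04 rad/s.
Step 2 — Transfer function: H(jω) = 1/(1 + jωRC).
Step 3 — Denominator: 1 + jωRC = 1 + j·1.778e+04·626·2.19e-09 = 1 + j0.02438.
Step 4 — H = 0.9994 - j0.02436.
Step 5 — Magnitude: |H| = 0.9997 (-0.0 dB); phase: φ = -1.4°.

|H| = 0.9997 (-0.0 dB), φ = -1.4°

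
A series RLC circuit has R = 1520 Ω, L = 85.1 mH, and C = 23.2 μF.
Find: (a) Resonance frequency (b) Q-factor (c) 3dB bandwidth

Step 1 — Resonance: ω₀ = 1/√(LC) = 1/√(0.0851·2.32e-05) = 711.7 rad/s.
Step 2 — f₀ = ω₀/(2π) = 113.3 Hz.
Step 3 — Series Q: Q = ω₀L/R = 711.7·0.0851/1520 = 0.03985.
Step 4 — Bandwidth: Δω = ω₀/Q = 1.786e+04 rad/s; BW = Δω/(2π) = 2843 Hz.

(a) f₀ = 113.3 Hz  (b) Q = 0.03985  (c) BW = 2843 Hz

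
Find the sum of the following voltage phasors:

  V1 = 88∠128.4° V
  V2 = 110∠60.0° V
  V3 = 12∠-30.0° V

Step 1 — Convert each phasor to rectangular form:
  V1 = 88·(cos(128.4°) + j·sin(128.4°)) = -54.66 + j68.97 V
  V2 = 110·(cos(60.0°) + j·sin(60.0°)) = 55 + j95.26 V
  V3 = 12·(cos(-30.0°) + j·sin(-30.0°)) = 10.39 - j6 V
Step 2 — Sum components: V_total = 10.73 + j158.2 V.
Step 3 — Convert to polar: |V_total| = 158.6 V, ∠V_total = 86.1°.

V_total = 158.6∠86.1° V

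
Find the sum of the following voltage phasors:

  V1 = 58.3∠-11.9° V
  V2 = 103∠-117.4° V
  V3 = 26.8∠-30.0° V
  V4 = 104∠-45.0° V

Step 1 — Convert each phasor to rectangular form:
  V1 = 58.3·(cos(-11.9°) + j·sin(-11.9°)) = 57.05 - j12.02 V
  V2 = 103·(cos(-117.4°) + j·sin(-117.4°)) = -47.4 - j91.44 V
  V3 = 26.8·(cos(-30.0°) + j·sin(-30.0°)) = 23.21 - j13.4 V
  V4 = 104·(cos(-45.0°) + j·sin(-45.0°)) = 73.54 - j73.54 V
Step 2 — Sum components: V_total = 106.4 - j190.4 V.
Step 3 — Convert to polar: |V_total| = 218.1 V, ∠V_total = -60.8°.

V_total = 218.1∠-60.8° V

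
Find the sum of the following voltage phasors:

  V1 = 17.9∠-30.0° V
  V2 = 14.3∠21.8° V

Step 1 — Convert each phasor to rectangular form:
  V1 = 17.9·(cos(-30.0°) + j·sin(-30.0°)) = 15.5 - j8.95 V
  V2 = 14.3·(cos(21.8°) + j·sin(21.8°)) = 13.28 + j5.311 V
Step 2 — Sum components: V_total = 28.78 - j3.639 V.
Step 3 — Convert to polar: |V_total| = 29.01 V, ∠V_total = -7.2°.

V_total = 29.01∠-7.2° V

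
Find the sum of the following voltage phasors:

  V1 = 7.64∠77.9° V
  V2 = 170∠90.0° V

Step 1 — Convert each phasor to rectangular form:
  V1 = 7.64·(cos(77.9°) + j·sin(77.9°)) = 1.601 + j7.47 V
  V2 = 170·(cos(90.0°) + j·sin(90.0°)) = 0 + j170 V
Step 2 — Sum components: V_total = 1.601 + j177.5 V.
Step 3 — Convert to polar: |V_total| = 177.5 V, ∠V_total = 89.5°.

V_total = 177.5∠89.5° V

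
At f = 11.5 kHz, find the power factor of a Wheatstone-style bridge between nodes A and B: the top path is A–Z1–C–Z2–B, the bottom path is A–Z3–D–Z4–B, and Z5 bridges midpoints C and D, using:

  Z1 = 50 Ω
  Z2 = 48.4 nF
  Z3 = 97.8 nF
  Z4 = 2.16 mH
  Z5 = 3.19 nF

Step 1 — Angular frequency: ω = 2π·f = 2π·1.15e+04 = 7.226e+04 rad/s.
Step 2 — Component impedances:
  Z1: Z = R = 50 Ω
  Z2: Z = 1/(jωC) = -j/(ω·C) = 0 - j285.9 Ω
  Z3: Z = 1/(jωC) = -j/(ω·C) = 0 - j141.5 Ω
  Z4: Z = jωL = j·7.226e+04·0.00216 = 0 + j156.1 Ω
  Z5: Z = 1/(jωC) = -j/(ω·C) = 0 - j4338 Ω
Step 3 — Bridge requires nodal analysis (the Z5 bridge couples midpoints C and D, so the two paths cannot be reduced to a simple series/parallel combination). Setting node B to ground and injecting 1 A at node A, the 3-node admittance system at A, C, D solves to V_A = Z_AB = 0.06786 + j20.38 Ω = 20.38∠89.8° Ω.
Step 4 — Power factor: PF = cos(φ) = Re(Z)/|Z| = 0.06786/20.38 = 0.00333.
Step 5 — Type: Im(Z) = 20.38 ⇒ lagging (phase φ = 89.8°).

PF = 0.00333 (lagging, φ = 89.8°)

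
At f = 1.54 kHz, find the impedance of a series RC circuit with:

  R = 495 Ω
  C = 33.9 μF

Step 1 — Angular frequency: ω = 2π·f = 2π·1540 = 9676 rad/s.
Step 2 — Component impedances:
  R: Z = R = 495 Ω
  C: Z = 1/(jωC) = -j/(ω·C) = 0 - j3.049 Ω
Step 3 — Series combination: Z_total = R + C = 495 - j3.049 Ω = 495∠-0.4° Ω.

Z = 495 - j3.049 Ω = 495∠-0.4° Ω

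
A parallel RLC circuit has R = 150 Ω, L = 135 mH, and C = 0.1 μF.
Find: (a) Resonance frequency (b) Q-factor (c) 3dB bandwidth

Step 1 — Resonance: ω₀ = 1/√(LC) = 1/√(0.135·1e-07) = 8607 rad/s.
Step 2 — f₀ = ω₀/(2π) = 1370 Hz.
Step 3 — Parallel Q: Q = R/(ω₀L) = 150/(8607·0.135) = 0.1291.
Step 4 — Bandwidth: Δω = ω₀/Q = 6.667e+04 rad/s; BW = Δω/(2π) = 1.061e+04 Hz.

(a) f₀ = 1370 Hz  (b) Q = 0.1291  (c) BW = 1.061e+04 Hz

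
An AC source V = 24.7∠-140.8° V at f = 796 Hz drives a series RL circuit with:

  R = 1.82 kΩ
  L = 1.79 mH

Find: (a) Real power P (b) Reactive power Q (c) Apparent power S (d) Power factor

Step 1 — Angular frequency: ω = 2π·f = 2π·796 = 5001 rad/s.
Step 2 — Component impedances:
  R: Z = R = 1820 Ω
  L: Z = jωL = j·5001·0.00179 = 0 + j8.953 Ω
Step 3 — Series combination: Z_total = R + L = 1820 + j8.953 Ω = 1820∠0.3° Ω.
Step 4 — Source phasor: V = 24.7∠-140.8° V = -19.14 - j15.61 V.
Step 5 — Current: I = V / Z = -0.01056 - j0.008526 A = 0.01357∠-141.1° A.
Step 6 — Complex power: S = V·I* = 0.3352 + j0.001649 VA.
Step 7 — Real power: P = Re(S) = 0.3352 W.
Step 8 — Reactive power: Q = Im(S) = 0.001649 VAR.
Step 9 — Apparent power: |S| = 0.3352 VA.
Step 10 — Power factor: PF = P/|S| = 1 (lagging).

(a) P = 0.3352 W  (b) Q = 0.001649 VAR  (c) S = 0.3352 VA  (d) PF = 1 (lagging)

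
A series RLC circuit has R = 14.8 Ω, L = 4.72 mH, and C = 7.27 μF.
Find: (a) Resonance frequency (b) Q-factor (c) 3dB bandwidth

Step 1 — Resonance condition Im(Z)=0 gives ω₀ = 1/√(LC).
Step 2 — ω₀ = 1/√(0.00472·7.27e-06) = 5398 rad/s.
Step 3 — f₀ = ω₀/(2π) = 859.2 Hz.
Step 4 — Series Q: Q = ω₀L/R = 5398·0.00472/14.8 = 1.722.
Step 5 — 3dB bandwidth: Δω = ω₀/Q = 3136 rad/s; BW = Δω/(2π) = 499 Hz.

(a) f₀ = 859.2 Hz  (b) Q = 1.722  (c) BW = 499 Hz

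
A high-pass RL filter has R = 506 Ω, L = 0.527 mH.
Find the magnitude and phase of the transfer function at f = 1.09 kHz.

Step 1 — Angular frequency: ω = 2π·1090 = 6849 rad/s.
Step 2 — Transfer function: H(jω) = jωL/(R + jωL).
Step 3 — Numerator jωL = j·3.609; denominator R + jωL = 506 + j3.609.
Step 4 — H = 5.088e-05 + j0.007133.
Step 5 — Magnitude: |H| = 0.007133 (-42.9 dB); phase: φ = 89.6°.

|H| = 0.007133 (-42.9 dB), φ = 89.6°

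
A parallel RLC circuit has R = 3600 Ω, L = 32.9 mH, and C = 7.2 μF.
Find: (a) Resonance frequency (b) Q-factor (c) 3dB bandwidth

Step 1 — Resonance: ω₀ = 1/√(LC) = 1/√(0.0329·7.2e-06) = 2055 rad/s.
Step 2 — f₀ = ω₀/(2π) = 327 Hz.
Step 3 — Parallel Q: Q = R/(ω₀L) = 3600/(2055·0.0329) = 53.26.
Step 4 — Bandwidth: Δω = ω₀/Q = 38.58 rad/s; BW = Δω/(2π) = 6.14 Hz.

(a) f₀ = 327 Hz  (b) Q = 53.26  (c) BW = 6.14 Hz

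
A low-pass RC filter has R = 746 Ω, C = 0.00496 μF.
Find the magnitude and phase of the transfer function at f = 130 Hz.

Step 1 — Angular frequency: ω = 2π·130 = 816.8 rad/s.
Step 2 — Transfer function: H(jω) = 1/(1 + jωRC).
Step 3 — Denominator: 1 + jωRC = 1 + j·816.8·746·4.96e-09 = 1 + j0.003022.
Step 4 — H = 1 - j0.003022.
Step 5 — Magnitude: |H| = 1 (-0.0 dB); phase: φ = -0.2°.

|H| = 1 (-0.0 dB), φ = -0.2°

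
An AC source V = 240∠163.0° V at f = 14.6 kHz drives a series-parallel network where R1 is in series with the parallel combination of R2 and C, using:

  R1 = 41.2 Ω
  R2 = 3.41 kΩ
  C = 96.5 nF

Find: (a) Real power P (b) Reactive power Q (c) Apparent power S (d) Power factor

Step 1 — Angular frequency: ω = 2π·f = 2π·1.46e+04 = 9.173e+04 rad/s.
Step 2 — Component impedances:
  R1: Z = R = 41.2 Ω
  R2: Z = R = 3410 Ω
  C: Z = 1/(jωC) = -j/(ω·C) = 0 - j113 Ω
Step 3 — Parallel branch: R2 || C = 1/(1/R2 + 1/C) = 3.738 - j112.8 Ω.
Step 4 — Series with R1: Z_total = R1 + (R2 || C) = 44.94 - j112.8 Ω = 121.5∠-68.3° Ω.
Step 5 — Source phasor: V = 240∠163.0° V = -229.5 + j70.17 V.
Step 6 — Current: I = V / Z = -1.236 - j1.542 A = 1.976∠-128.7° A.
Step 7 — Complex power: S = V·I* = 175.5 - j440.6 VA.
Step 8 — Real power: P = Re(S) = 175.5 W.
Step 9 — Reactive power: Q = Im(S) = -440.6 VAR.
Step 10 — Apparent power: |S| = 474.2 VA.
Step 11 — Power factor: PF = P/|S| = 0.37 (leading).

(a) P = 175.5 W  (b) Q = -440.6 VAR  (c) S = 474.2 VA  (d) PF = 0.37 (leading)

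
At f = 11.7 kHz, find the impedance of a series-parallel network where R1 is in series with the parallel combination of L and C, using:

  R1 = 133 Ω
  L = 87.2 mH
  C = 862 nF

Step 1 — Angular frequency: ω = 2π·f = 2π·1.17e+04 = 7.351e+04 rad/s.
Step 2 — Component impedances:
  R1: Z = R = 133 Ω
  L: Z = jωL = j·7.351e+04·0.0872 = 0 + j6410 Ω
  C: Z = 1/(jωC) = -j/(ω·C) = 0 - j15.78 Ω
Step 3 — Parallel branch: L || C = 1/(1/L + 1/C) = 0 - j15.82 Ω.
Step 4 — Series with R1: Z_total = R1 + (L || C) = 133 - j15.82 Ω = 133.9∠-6.8° Ω.

Z = 133 - j15.82 Ω = 133.9∠-6.8° Ω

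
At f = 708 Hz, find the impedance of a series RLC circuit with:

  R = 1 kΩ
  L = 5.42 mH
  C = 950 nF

Step 1 — Angular frequency: ω = 2π·f = 2π·708 = 4448 rad/s.
Step 2 — Component impedances:
  R: Z = R = 1000 Ω
  L: Z = jωL = j·4448·0.00542 = 0 + j24.11 Ω
  C: Z = 1/(jωC) = -j/(ω·C) = 0 - j236.6 Ω
Step 3 — Series combination: Z_total = R + L + C = 1000 - j212.5 Ω = 1022∠-12.0° Ω.

Z = 1000 - j212.5 Ω = 1022∠-12.0° Ω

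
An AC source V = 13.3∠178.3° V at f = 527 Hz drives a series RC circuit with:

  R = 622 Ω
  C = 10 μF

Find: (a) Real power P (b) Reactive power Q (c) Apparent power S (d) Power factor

Step 1 — Angular frequency: ω = 2π·f = 2π·527 = 3311 rad/s.
Step 2 — Component impedances:
  R: Z = R = 622 Ω
  C: Z = 1/(jωC) = -j/(ω·C) = 0 - j30.2 Ω
Step 3 — Series combination: Z_total = R + C = 622 - j30.2 Ω = 622.7∠-2.8° Ω.
Step 4 — Source phasor: V = 13.3∠178.3° V = -13.29 + j0.3946 V.
Step 5 — Current: I = V / Z = -0.02135 - j0.0004025 A = 0.02136∠-178.9° A.
Step 6 — Complex power: S = V·I* = 0.2837 - j0.01378 VA.
Step 7 — Real power: P = Re(S) = 0.2837 W.
Step 8 — Reactive power: Q = Im(S) = -0.01378 VAR.
Step 9 — Apparent power: |S| = 0.2841 VA.
Step 10 — Power factor: PF = P/|S| = 0.9988 (leading).

(a) P = 0.2837 W  (b) Q = -0.01378 VAR  (c) S = 0.2841 VA  (d) PF = 0.9988 (leading)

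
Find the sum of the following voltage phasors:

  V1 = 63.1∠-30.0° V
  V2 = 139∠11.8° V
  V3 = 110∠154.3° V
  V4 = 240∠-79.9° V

Step 1 — Convert each phasor to rectangular form:
  V1 = 63.1·(cos(-30.0°) + j·sin(-30.0°)) = 54.65 - j31.55 V
  V2 = 139·(cos(11.8°) + j·sin(11.8°)) = 136.1 + j28.42 V
  V3 = 110·(cos(154.3°) + j·sin(154.3°)) = -99.12 + j47.7 V
  V4 = 240·(cos(-79.9°) + j·sin(-79.9°)) = 42.09 - j236.3 V
Step 2 — Sum components: V_total = 133.7 - j191.7 V.
Step 3 — Convert to polar: |V_total| = 233.7 V, ∠V_total = -55.1°.

V_total = 233.7∠-55.1° V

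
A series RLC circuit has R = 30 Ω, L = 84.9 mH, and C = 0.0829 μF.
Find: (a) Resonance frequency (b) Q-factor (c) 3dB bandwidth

Step 1 — Resonance: ω₀ = 1/√(LC) = 1/√(0.0849·8.29e-08) = 1.192e+04 rad/s.
Step 2 — f₀ = ω₀/(2π) = 1897 Hz.
Step 3 — Series Q: Q = ω₀L/R = 1.192e+04·0.0849/30 = 33.73.
Step 4 — Bandwidth: Δω = ω₀/Q = 353.4 rad/s; BW = Δω/(2π) = 56.24 Hz.

(a) f₀ = 1897 Hz  (b) Q = 33.73  (c) BW = 56.24 Hz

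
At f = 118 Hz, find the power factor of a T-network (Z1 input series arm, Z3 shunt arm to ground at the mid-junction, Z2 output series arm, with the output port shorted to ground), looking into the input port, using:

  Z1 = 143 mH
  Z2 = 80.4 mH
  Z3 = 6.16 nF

Step 1 — Angular frequency: ω = 2π·f = 2π·118 = 741.4 rad/s.
Step 2 — Component impedances:
  Z1: Z = jωL = j·741.4·0.143 = 0 + j106 Ω
  Z2: Z = jωL = j·741.4·0.0804 = 0 + j59.61 Ω
  Z3: Z = 1/(jωC) = -j/(ω·C) = 0 - j2.19e+05 Ω
Step 3 — With the output port shorted to ground, the output series arm Z2 runs from the junction to ground; the shunt arm Z3 also runs from the junction to ground. They appear in parallel: Z3 || Z2 = 0 + j59.63 Ω.
Step 4 — Series with input arm Z1: Z_in = Z1 + (Z3 || Z2) = 0 + j165.6 Ω = 165.6∠90.0° Ω.
Step 5 — Power factor: PF = cos(φ) = Re(Z)/|Z| = 0/165.6 = 0.
Step 6 — Type: Im(Z) = 165.6 ⇒ lagging (phase φ = 90.0°).

PF = 0 (lagging, φ = 90.0°)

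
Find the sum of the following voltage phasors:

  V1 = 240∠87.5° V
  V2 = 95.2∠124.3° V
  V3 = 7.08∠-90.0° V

Step 1 — Convert each phasor to rectangular form:
  V1 = 240·(cos(87.5°) + j·sin(87.5°)) = 10.47 + j239.8 V
  V2 = 95.2·(cos(124.3°) + j·sin(124.3°)) = -53.65 + j78.64 V
  V3 = 7.08·(cos(-90.0°) + j·sin(-90.0°)) = 0 - j7.08 V
Step 2 — Sum components: V_total = -43.18 + j311.3 V.
Step 3 — Convert to polar: |V_total| = 314.3 V, ∠V_total = 97.9°.

V_total = 314.3∠97.9° V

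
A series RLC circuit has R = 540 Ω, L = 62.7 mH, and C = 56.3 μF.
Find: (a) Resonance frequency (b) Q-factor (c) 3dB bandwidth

Step 1 — Resonance: ω₀ = 1/√(LC) = 1/√(0.0627·5.63e-05) = 532.2 rad/s.
Step 2 — f₀ = ω₀/(2π) = 84.71 Hz.
Step 3 — Series Q: Q = ω₀L/R = 532.2·0.0627/540 = 0.0618.
Step 4 — Bandwidth: Δω = ω₀/Q = 8612 rad/s; BW = Δω/(2π) = 1371 Hz.

(a) f₀ = 84.71 Hz  (b) Q = 0.0618  (c) BW = 1371 Hz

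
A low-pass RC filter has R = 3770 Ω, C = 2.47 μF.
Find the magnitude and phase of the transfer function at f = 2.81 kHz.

Step 1 — Angular frequency: ω = 2π·2810 = 1.766e+04 rad/s.
Step 2 — Transfer function: H(jω) = 1/(1 + jωRC).
Step 3 — Denominator: 1 + jωRC = 1 + j·1.766e+04·3770·2.47e-06 = 1 + j164.4.
Step 4 — H = 3.699e-05 - j0.006082.
Step 5 — Magnitude: |H| = 0.006082 (-44.3 dB); phase: φ = -89.7°.

|H| = 0.006082 (-44.3 dB), φ = -89.7°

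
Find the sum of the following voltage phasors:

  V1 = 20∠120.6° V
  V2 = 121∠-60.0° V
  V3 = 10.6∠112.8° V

Step 1 — Convert each phasor to rectangular form:
  V1 = 20·(cos(120.6°) + j·sin(120.6°)) = -10.18 + j17.21 V
  V2 = 121·(cos(-60.0°) + j·sin(-60.0°)) = 60.5 - j104.8 V
  V3 = 10.6·(cos(112.8°) + j·sin(112.8°)) = -4.108 + j9.772 V
Step 2 — Sum components: V_total = 46.21 - j77.8 V.
Step 3 — Convert to polar: |V_total| = 90.49 V, ∠V_total = -59.3°.

V_total = 90.49∠-59.3° V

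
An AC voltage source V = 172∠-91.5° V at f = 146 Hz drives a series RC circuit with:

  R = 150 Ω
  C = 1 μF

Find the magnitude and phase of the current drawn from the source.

Step 1 — Angular frequency: ω = 2π·f = 2π·146 = 917.3 rad/s.
Step 2 — Component impedances:
  R: Z = R = 150 Ω
  C: Z = 1/(jωC) = -j/(ω·C) = 0 - j1090 Ω
Step 3 — Series combination: Z_total = R + C = 150 - j1090 Ω = 1100∠-82.2° Ω.
Step 4 — Source phasor: V = 172∠-91.5° V = -4.502 - j171.9 V.
Step 5 — Ohm's law: I = V / Z_total = (-4.502 - j171.9) / (150 - j1090) = 0.1542 - j0.02535 A.
Step 6 — Convert to polar: |I| = 0.1563 A, ∠I = -9.3°.

I = 0.1563∠-9.3° A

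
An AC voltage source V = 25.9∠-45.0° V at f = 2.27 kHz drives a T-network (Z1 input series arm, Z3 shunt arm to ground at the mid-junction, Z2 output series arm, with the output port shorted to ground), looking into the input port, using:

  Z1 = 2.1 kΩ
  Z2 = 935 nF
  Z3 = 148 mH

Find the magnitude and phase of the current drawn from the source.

Step 1 — Angular frequency: ω = 2π·f = 2π·2270 = 1.426e+04 rad/s.
Step 2 — Component impedances:
  Z1: Z = R = 2100 Ω
  Z2: Z = 1/(jωC) = -j/(ω·C) = 0 - j74.99 Ω
  Z3: Z = jωL = j·1.426e+04·0.148 = 0 + j2111 Ω
Step 3 — With the output port shorted to ground, the output series arm Z2 runs from the junction to ground; the shunt arm Z3 also runs from the junction to ground. They appear in parallel: Z3 || Z2 = 0 - j77.75 Ω.
Step 4 — Series with input arm Z1: Z_in = Z1 + (Z3 || Z2) = 2100 - j77.75 Ω = 2101∠-2.1° Ω.
Step 5 — Source phasor: V = 25.9∠-45.0° V = 18.31 - j18.31 V.
Step 6 — Ohm's law: I = V / Z_total = (18.31 - j18.31) / (2100 - j77.75) = 0.009031 - j0.008387 A.
Step 7 — Convert to polar: |I| = 0.01232 A, ∠I = -42.9°.

I = 0.01232∠-42.9° A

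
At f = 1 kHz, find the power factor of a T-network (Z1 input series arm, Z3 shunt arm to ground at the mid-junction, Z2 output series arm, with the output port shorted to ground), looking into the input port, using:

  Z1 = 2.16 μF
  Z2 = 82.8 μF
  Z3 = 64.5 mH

Step 1 — Angular frequency: ω = 2π·f = 2π·1000 = 6283 rad/s.
Step 2 — Component impedances:
  Z1: Z = 1/(jωC) = -j/(ω·C) = 0 - j73.68 Ω
  Z2: Z = 1/(jωC) = -j/(ω·C) = 0 - j1.922 Ω
  Z3: Z = jωL = j·6283·0.0645 = 0 + j405.3 Ω
Step 3 — With the output port shorted to ground, the output series arm Z2 runs from the junction to ground; the shunt arm Z3 also runs from the junction to ground. They appear in parallel: Z3 || Z2 = 0 - j1.931 Ω.
Step 4 — Series with input arm Z1: Z_in = Z1 + (Z3 || Z2) = 0 - j75.61 Ω = 75.61∠-90.0° Ω.
Step 5 — Power factor: PF = cos(φ) = Re(Z)/|Z| = 0/75.61 = 0.
Step 6 — Type: Im(Z) = -75.61 ⇒ leading (phase φ = -90.0°).

PF = 0 (leading, φ = -90.0°)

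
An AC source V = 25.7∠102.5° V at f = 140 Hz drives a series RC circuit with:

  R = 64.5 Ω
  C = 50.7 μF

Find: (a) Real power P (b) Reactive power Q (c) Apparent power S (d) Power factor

Step 1 — Angular frequency: ω = 2π·f = 2π·140 = 879.6 rad/s.
Step 2 — Component impedances:
  R: Z = R = 64.5 Ω
  C: Z = 1/(jωC) = -j/(ω·C) = 0 - j22.42 Ω
Step 3 — Series combination: Z_total = R + C = 64.5 - j22.42 Ω = 68.29∠-19.2° Ω.
Step 4 — Source phasor: V = 25.7∠102.5° V = -5.562 + j25.09 V.
Step 5 — Current: I = V / Z = -0.1976 + j0.3203 A = 0.3764∠121.7° A.
Step 6 — Complex power: S = V·I* = 9.136 - j3.176 VA.
Step 7 — Real power: P = Re(S) = 9.136 W.
Step 8 — Reactive power: Q = Im(S) = -3.176 VAR.
Step 9 — Apparent power: |S| = 9.672 VA.
Step 10 — Power factor: PF = P/|S| = 0.9446 (leading).

(a) P = 9.136 W  (b) Q = -3.176 VAR  (c) S = 9.672 VA  (d) PF = 0.9446 (leading)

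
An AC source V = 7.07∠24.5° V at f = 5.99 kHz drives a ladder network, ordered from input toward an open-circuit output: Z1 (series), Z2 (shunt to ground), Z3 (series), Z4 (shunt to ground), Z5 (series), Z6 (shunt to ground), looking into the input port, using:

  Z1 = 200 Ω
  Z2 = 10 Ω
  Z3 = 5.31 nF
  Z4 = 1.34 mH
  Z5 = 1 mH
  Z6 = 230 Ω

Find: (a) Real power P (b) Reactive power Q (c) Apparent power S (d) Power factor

Step 1 — Angular frequency: ω = 2π·f = 2π·5990 = 3.764e+04 rad/s.
Step 2 — Component impedances:
  Z1: Z = R = 200 Ω
  Z2: Z = R = 10 Ω
  Z3: Z = 1/(jωC) = -j/(ω·C) = 0 - j5004 Ω
  Z4: Z = jωL = j·3.764e+04·0.00134 = 0 + j50.43 Ω
  Z5: Z = jωL = j·3.764e+04·0.001 = 0 + j37.64 Ω
  Z6: Z = R = 230 Ω
Step 3 — Ladder network (open output): work backward from the far end, alternating series and parallel combinations. Z_in = 210 - j0.02017 Ω = 210∠-0.0° Ω.
Step 4 — Source phasor: V = 7.07∠24.5° V = 6.433 + j2.932 V.
Step 5 — Current: I = V / Z = 0.03063 + j0.01396 A = 0.03367∠24.5° A.
Step 6 — Complex power: S = V·I* = 0.238 - j2.286e-05 VA.
Step 7 — Real power: P = Re(S) = 0.238 W.
Step 8 — Reactive power: Q = Im(S) = -2.286e-05 VAR.
Step 9 — Apparent power: |S| = 0.238 VA.
Step 10 — Power factor: PF = P/|S| = 1 (leading).

(a) P = 0.238 W  (b) Q = -2.286e-05 VAR  (c) S = 0.238 VA  (d) PF = 1 (leading)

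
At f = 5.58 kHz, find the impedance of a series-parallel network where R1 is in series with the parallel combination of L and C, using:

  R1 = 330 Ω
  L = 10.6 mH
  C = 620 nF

Step 1 — Angular frequency: ω = 2π·f = 2π·5580 = 3.506e+04 rad/s.
Step 2 — Component impedances:
  R1: Z = R = 330 Ω
  L: Z = jωL = j·3.506e+04·0.0106 = 0 + j371.6 Ω
  C: Z = 1/(jωC) = -j/(ω·C) = 0 - j46 Ω
Step 3 — Parallel branch: L || C = 1/(1/L + 1/C) = 0 - j52.5 Ω.
Step 4 — Series with R1: Z_total = R1 + (L || C) = 330 - j52.5 Ω = 334.2∠-9.0° Ω.

Z = 330 - j52.5 Ω = 334.2∠-9.0° Ω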